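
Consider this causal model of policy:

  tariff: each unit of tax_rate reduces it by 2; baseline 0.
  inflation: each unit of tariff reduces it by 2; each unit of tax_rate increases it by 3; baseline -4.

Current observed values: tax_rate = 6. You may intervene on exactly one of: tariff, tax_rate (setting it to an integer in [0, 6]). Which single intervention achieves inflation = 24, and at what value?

Intervening on tariff: inflation = -2*tariff + 14. Reaching 24 requires tariff = -5, outside [0, 6].
Intervening on tax_rate: with other inputs at their observed values, inflation = 7*tax_rate - 4. Solving for 24 gives tax_rate = 4, within [0, 6].

set tax_rate = 4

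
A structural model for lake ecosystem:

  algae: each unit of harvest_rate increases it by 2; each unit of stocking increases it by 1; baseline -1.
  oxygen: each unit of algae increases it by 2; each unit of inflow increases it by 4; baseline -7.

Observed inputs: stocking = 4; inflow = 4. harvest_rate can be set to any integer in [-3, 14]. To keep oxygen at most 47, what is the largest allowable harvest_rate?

Substituting into the algae equation gives algae = 2*harvest_rate + 3.
This gives oxygen = 4*harvest_rate + 15.
Require 4*harvest_rate + 15 ≤ 47, so harvest_rate ≤ 8.
The largest integer in [-3, 14] satisfying this is 8.

harvest_rate = 8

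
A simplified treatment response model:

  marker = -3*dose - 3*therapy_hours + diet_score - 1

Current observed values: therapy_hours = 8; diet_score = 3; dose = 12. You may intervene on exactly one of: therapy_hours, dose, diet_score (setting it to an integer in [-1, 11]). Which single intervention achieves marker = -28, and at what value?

Intervening on therapy_hours: marker = -3*therapy_hours - 34. Reaching -28 requires therapy_hours = -2, outside [-1, 11].
Intervening on dose: with other inputs at their observed values, marker = -3*dose - 22. Solving for -28 gives dose = 2, within [-1, 11].
Intervening on diet_score: marker = diet_score - 61. Reaching -28 requires diet_score = 33, outside [-1, 11].

set dose = 2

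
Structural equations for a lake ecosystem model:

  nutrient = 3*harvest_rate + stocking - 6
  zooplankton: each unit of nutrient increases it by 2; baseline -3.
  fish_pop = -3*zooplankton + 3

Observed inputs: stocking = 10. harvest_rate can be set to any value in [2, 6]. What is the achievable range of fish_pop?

Substituting into the nutrient equation gives nutrient = 3*harvest_rate + 4.
zooplankton becomes 6*harvest_rate + 5.
fish_pop becomes -18*harvest_rate - 12.
Linear in harvest_rate, so extremes are at the endpoints: harvest_rate = 2 gives fish_pop = -48; harvest_rate = 6 gives fish_pop = -120.

-120 to -48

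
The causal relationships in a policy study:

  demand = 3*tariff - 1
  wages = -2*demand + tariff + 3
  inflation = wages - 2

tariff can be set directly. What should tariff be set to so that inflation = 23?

Substituting into the wages equation gives wages = -5*tariff + 5.
This gives inflation = -5*tariff + 3.
Solve -5*tariff + 3 = 23: tariff = (23 - 3) / -5 = -4.

tariff = -4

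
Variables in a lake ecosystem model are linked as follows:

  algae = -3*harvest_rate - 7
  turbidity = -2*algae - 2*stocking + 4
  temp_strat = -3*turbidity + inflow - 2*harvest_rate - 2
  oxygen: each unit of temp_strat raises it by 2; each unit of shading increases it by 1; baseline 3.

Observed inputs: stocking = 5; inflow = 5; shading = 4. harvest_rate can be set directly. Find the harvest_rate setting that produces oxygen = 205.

Substituting into the turbidity equation gives turbidity = 6*harvest_rate + 8.
So temp_strat = -20*harvest_rate - 21.
Substituting into the oxygen equation gives oxygen = -40*harvest_rate - 35.
Solve -40*harvest_rate - 35 = 205: harvest_rate = (205 + 35) / -40 = -6.

harvest_rate = -6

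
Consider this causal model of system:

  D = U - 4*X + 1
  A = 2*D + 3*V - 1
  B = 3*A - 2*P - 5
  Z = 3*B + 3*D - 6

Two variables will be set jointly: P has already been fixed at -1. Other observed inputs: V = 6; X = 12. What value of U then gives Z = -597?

With P held at -1:
Substituting into the D equation gives D = U - 47.
Substituting into the A equation gives A = 2*U - 77.
So B = 6*U - 234.
Substituting into the Z equation gives Z = 21*U - 849.
Solve 21*U - 849 = -597: U = (-597 + 849) / 21 = 12.

U = 12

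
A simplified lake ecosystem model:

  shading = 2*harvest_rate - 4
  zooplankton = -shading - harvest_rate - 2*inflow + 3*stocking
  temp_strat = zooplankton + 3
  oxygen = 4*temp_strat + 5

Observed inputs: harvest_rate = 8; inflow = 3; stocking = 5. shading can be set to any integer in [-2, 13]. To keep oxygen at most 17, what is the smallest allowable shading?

Intervening on shading fixes its value directly, overriding its dependence on harvest_rate.
Substituting into the zooplankton equation gives zooplankton = -shading + 1.
temp_strat becomes -shading + 4.
Substituting into the oxygen equation gives oxygen = -4*shading + 21.
Require -4*shading + 21 ≤ 17, so shading ≥ 1.
The smallest integer in [-2, 13] satisfying this is 1.

shading = 1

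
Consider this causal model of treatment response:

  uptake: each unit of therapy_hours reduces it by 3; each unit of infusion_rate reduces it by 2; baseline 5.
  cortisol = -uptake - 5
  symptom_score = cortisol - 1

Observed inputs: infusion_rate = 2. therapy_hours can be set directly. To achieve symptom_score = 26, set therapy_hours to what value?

therapy_hours = 11

Substituting into the uptake equation gives uptake = -3*therapy_hours + 1.
So cortisol = 3*therapy_hours - 6.
Substituting into the symptom_score equation gives symptom_score = 3*therapy_hours - 7.
Solve 3*therapy_hours - 7 = 26: therapy_hours = (26 + 7) / 3 = 11.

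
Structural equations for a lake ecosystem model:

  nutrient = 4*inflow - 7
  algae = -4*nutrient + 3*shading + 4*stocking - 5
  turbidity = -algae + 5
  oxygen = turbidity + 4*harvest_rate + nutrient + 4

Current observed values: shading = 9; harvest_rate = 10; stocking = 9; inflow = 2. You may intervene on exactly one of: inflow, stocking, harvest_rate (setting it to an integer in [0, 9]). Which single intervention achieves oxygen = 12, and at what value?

Intervening on inflow: oxygen = 20*inflow - 44. Reaching 12 requires inflow = 14/5, not an integer.
Intervening on stocking: with other inputs at their observed values, oxygen = -4*stocking + 32. Solving for 12 gives stocking = 5, within [0, 9].
Intervening on harvest_rate: oxygen = 4*harvest_rate - 44. Reaching 12 requires harvest_rate = 14, outside [0, 9].

set stocking = 5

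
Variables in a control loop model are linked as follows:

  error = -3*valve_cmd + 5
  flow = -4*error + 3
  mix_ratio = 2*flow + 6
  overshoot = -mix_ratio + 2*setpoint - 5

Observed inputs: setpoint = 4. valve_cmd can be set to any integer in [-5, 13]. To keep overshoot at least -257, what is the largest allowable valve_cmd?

Substituting into the flow equation gives flow = 12*valve_cmd - 17.
So mix_ratio = 24*valve_cmd - 28.
Substituting into the overshoot equation gives overshoot = -24*valve_cmd + 31.
Require -24*valve_cmd + 31 ≥ -257, so valve_cmd ≤ 12.
The largest integer in [-5, 13] satisfying this is 12.

valve_cmd = 12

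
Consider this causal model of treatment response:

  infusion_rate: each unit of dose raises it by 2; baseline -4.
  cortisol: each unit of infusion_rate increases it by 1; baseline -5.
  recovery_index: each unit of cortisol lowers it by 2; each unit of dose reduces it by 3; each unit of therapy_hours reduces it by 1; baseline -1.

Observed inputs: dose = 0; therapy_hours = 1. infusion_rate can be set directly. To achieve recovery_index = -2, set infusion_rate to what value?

infusion_rate = 5

Intervening on infusion_rate fixes its value directly, overriding its dependence on dose.
Substituting into the recovery_index equation gives recovery_index = -2*infusion_rate + 8.
Solve -2*infusion_rate + 8 = -2: infusion_rate = (-2 - 8) / -2 = 5.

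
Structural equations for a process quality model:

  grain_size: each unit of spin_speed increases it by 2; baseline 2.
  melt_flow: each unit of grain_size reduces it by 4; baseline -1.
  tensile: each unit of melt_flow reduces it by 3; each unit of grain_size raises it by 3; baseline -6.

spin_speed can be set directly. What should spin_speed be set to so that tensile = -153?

Substituting into the melt_flow equation gives melt_flow = -8*spin_speed - 9.
Substituting into the tensile equation gives tensile = 30*spin_speed + 27.
Solve 30*spin_speed + 27 = -153: spin_speed = (-153 - 27) / 30 = -6.

spin_speed = -6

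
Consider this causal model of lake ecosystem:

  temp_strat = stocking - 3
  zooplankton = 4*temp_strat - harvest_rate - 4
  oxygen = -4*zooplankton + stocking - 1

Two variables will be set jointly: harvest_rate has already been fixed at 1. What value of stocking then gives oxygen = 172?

With harvest_rate held at 1:
Substituting into the zooplankton equation gives zooplankton = 4*stocking - 17.
Substituting into the oxygen equation gives oxygen = -15*stocking + 67.
Solve -15*stocking + 67 = 172: stocking = (172 - 67) / -15 = -7.

stocking = -7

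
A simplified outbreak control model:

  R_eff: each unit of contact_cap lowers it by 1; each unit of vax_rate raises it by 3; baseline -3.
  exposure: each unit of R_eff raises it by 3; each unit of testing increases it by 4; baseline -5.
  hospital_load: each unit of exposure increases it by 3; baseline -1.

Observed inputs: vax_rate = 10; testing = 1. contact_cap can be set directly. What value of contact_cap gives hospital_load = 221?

Substituting into the R_eff equation gives R_eff = -contact_cap + 27.
exposure becomes -3*contact_cap + 80.
Substituting into the hospital_load equation gives hospital_load = -9*contact_cap + 239.
Solve -9*contact_cap + 239 = 221: contact_cap = (221 - 239) / -9 = 2.

contact_cap = 2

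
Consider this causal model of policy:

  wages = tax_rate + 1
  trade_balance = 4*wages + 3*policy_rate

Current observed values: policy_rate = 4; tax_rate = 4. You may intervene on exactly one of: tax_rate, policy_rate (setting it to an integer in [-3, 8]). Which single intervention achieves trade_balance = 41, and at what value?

Intervening on tax_rate: trade_balance = 4*tax_rate + 16. Reaching 41 requires tax_rate = 25/4, not an integer.
Intervening on policy_rate: with other inputs at their observed values, trade_balance = 3*policy_rate + 20. Solving for 41 gives policy_rate = 7, within [-3, 8].

set policy_rate = 7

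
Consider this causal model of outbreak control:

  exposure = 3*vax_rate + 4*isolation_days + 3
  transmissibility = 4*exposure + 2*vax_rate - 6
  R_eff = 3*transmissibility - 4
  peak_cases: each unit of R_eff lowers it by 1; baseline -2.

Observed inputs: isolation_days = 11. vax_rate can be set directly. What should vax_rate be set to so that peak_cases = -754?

vax_rate = 5

Substituting into the exposure equation gives exposure = 3*vax_rate + 47.
Substituting into the transmissibility equation gives transmissibility = 14*vax_rate + 182.
So R_eff = 42*vax_rate + 542.
Substituting into the peak_cases equation gives peak_cases = -42*vax_rate - 544.
Solve -42*vax_rate - 544 = -754: vax_rate = (-754 + 544) / -42 = 5.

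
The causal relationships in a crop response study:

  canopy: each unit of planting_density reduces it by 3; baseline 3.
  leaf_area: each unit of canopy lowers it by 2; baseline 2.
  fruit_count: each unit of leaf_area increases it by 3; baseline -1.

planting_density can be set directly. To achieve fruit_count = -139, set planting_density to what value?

Substituting into the leaf_area equation gives leaf_area = 6*planting_density - 4.
Substituting into the fruit_count equation gives fruit_count = 18*planting_density - 13.
Solve 18*planting_density - 13 = -139: planting_density = (-139 + 13) / 18 = -7.

planting_density = -7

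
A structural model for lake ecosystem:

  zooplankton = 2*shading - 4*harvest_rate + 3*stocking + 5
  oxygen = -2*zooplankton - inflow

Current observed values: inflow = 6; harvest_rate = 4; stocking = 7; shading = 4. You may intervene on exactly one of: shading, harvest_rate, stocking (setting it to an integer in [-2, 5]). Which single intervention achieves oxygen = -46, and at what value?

Intervening on shading: with other inputs at their observed values, oxygen = -4*shading - 26. Solving for -46 gives shading = 5, within [-2, 5].
Intervening on harvest_rate: oxygen = 8*harvest_rate - 74. Reaching -46 requires harvest_rate = 7/2, not an integer.
Intervening on stocking: oxygen = -6*stocking. Reaching -46 requires stocking = 23/3, not an integer.

set shading = 5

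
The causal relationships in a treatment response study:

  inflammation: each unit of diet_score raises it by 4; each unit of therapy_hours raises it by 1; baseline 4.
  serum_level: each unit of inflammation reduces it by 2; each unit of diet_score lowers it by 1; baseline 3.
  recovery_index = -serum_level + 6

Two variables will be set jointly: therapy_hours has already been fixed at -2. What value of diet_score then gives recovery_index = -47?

With therapy_hours held at -2:
Substituting into the inflammation equation gives inflammation = 4*diet_score + 2.
Substituting into the serum_level equation gives serum_level = -9*diet_score - 1.
Substituting into the recovery_index equation gives recovery_index = 9*diet_score + 7.
Solve 9*diet_score + 7 = -47: diet_score = (-47 - 7) / 9 = -6.

diet_score = -6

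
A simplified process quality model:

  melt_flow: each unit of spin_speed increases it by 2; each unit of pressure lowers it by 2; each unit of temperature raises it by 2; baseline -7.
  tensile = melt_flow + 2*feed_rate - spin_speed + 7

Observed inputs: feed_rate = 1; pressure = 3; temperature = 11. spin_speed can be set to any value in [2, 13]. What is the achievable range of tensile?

Substituting into the melt_flow equation gives melt_flow = 2*spin_speed + 9.
tensile becomes spin_speed + 18.
Linear in spin_speed, so extremes are at the endpoints: spin_speed = 2 gives tensile = 20; spin_speed = 13 gives tensile = 31.

20 to 31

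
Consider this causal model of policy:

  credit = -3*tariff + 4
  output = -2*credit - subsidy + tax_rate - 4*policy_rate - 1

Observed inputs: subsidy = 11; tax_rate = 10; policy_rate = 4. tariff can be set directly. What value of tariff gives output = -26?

Substituting into the output equation gives output = 6*tariff - 26.
Solve 6*tariff - 26 = -26: tariff = (-26 + 26) / 6 = 0.

tariff = 0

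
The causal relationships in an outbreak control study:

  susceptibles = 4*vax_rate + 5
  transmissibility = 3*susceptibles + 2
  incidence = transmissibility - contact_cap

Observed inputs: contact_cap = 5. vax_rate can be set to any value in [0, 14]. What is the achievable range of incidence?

Substituting into the transmissibility equation gives transmissibility = 12*vax_rate + 17.
Substituting into the incidence equation gives incidence = 12*vax_rate + 12.
Linear in vax_rate, so extremes are at the endpoints: vax_rate = 0 gives incidence = 12; vax_rate = 14 gives incidence = 180.

12 to 180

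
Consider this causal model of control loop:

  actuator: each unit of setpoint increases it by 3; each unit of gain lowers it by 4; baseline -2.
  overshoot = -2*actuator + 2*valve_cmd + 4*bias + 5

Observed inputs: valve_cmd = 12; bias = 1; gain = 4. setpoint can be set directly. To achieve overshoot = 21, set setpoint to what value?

Substituting into the actuator equation gives actuator = 3*setpoint - 18.
Substituting into the overshoot equation gives overshoot = -6*setpoint + 69.
Solve -6*setpoint + 69 = 21: setpoint = (21 - 69) / -6 = 8.

setpoint = 8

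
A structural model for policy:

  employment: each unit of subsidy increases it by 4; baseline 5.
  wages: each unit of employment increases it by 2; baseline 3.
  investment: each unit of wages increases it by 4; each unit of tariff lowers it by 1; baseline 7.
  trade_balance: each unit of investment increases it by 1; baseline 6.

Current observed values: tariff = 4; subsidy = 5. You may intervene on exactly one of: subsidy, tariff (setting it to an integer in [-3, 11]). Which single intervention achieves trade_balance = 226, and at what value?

set tariff = -1

Intervening on subsidy: trade_balance = 32*subsidy + 61. Reaching 226 requires subsidy = 165/32, not an integer.
Intervening on tariff: with other inputs at their observed values, trade_balance = -tariff + 225. Solving for 226 gives tariff = -1, within [-3, 11].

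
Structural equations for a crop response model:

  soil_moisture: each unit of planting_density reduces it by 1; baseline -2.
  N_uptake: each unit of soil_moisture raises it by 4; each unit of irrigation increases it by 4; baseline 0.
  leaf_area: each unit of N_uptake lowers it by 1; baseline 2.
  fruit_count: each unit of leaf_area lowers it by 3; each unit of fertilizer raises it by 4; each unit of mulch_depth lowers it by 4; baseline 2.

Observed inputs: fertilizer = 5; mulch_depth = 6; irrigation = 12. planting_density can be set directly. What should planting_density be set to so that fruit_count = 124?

Substituting into the N_uptake equation gives N_uptake = -4*planting_density + 40.
leaf_area becomes 4*planting_density - 38.
Substituting into the fruit_count equation gives fruit_count = -12*planting_density + 112.
Solve -12*planting_density + 112 = 124: planting_density = (124 - 112) / -12 = -1.

planting_density = -1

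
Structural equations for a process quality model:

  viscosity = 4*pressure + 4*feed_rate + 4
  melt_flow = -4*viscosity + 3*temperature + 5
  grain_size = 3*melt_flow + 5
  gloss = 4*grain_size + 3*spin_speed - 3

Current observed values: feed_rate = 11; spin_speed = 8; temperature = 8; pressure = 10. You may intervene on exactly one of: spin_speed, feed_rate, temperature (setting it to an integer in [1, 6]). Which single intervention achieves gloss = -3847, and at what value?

Intervening on spin_speed: with other inputs at their observed values, gloss = 3*spin_speed - 3859. Solving for -3847 gives spin_speed = 4, within [1, 6].
Intervening on feed_rate: gloss = -192*feed_rate - 1723. Reaching -3847 requires feed_rate = 177/16, not an integer.
Intervening on temperature: gloss = 36*temperature - 4123. Reaching -3847 requires temperature = 23/3, not an integer.

set spin_speed = 4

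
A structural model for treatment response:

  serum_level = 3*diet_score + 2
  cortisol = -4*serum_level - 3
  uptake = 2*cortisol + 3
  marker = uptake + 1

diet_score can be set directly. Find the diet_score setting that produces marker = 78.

Substituting into the cortisol equation gives cortisol = -12*diet_score - 11.
uptake becomes -24*diet_score - 19.
Substituting into the marker equation gives marker = -24*diet_score - 18.
Solve -24*diet_score - 18 = 78: diet_score = (78 + 18) / -24 = -4.

diet_score = -4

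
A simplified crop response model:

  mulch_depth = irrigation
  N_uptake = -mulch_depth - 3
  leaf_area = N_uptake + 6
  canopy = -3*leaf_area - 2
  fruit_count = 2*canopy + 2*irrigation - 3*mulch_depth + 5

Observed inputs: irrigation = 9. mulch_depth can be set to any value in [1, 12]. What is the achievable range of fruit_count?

Intervening on mulch_depth fixes its value directly, overriding its dependence on irrigation.
Substituting into the leaf_area equation gives leaf_area = -mulch_depth + 3.
canopy becomes 3*mulch_depth - 11.
Substituting into the fruit_count equation gives fruit_count = 3*mulch_depth + 1.
Linear in mulch_depth, so extremes are at the endpoints: mulch_depth = 1 gives fruit_count = 4; mulch_depth = 12 gives fruit_count = 37.

4 to 37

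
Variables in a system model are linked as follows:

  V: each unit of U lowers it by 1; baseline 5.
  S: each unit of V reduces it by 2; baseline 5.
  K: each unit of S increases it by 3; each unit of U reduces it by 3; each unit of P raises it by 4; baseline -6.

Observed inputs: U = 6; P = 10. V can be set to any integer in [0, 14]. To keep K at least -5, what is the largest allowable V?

V = 6

Intervening on V fixes its value directly, overriding its dependence on U.
Substituting into the K equation gives K = -6*V + 31.
Require -6*V + 31 ≥ -5, so V ≤ 6.
The largest integer in [0, 14] satisfying this is 6.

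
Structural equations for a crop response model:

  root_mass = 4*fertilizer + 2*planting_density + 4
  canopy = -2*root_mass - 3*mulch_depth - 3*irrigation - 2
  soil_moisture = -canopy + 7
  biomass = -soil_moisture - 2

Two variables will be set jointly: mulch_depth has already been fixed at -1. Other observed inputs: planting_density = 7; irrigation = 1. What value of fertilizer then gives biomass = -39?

fertilizer = -1

With mulch_depth held at -1:
Substituting into the root_mass equation gives root_mass = 4*fertilizer + 18.
Substituting into the canopy equation gives canopy = -8*fertilizer - 38.
So soil_moisture = 8*fertilizer + 45.
biomass becomes -8*fertilizer - 47.
Solve -8*fertilizer - 47 = -39: fertilizer = (-39 + 47) / -8 = -1.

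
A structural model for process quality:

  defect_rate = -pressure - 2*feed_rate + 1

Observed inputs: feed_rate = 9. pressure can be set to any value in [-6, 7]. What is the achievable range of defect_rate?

Substituting into the defect_rate equation gives defect_rate = -pressure - 17.
Linear in pressure, so extremes are at the endpoints: pressure = -6 gives defect_rate = -11; pressure = 7 gives defect_rate = -24.

-24 to -11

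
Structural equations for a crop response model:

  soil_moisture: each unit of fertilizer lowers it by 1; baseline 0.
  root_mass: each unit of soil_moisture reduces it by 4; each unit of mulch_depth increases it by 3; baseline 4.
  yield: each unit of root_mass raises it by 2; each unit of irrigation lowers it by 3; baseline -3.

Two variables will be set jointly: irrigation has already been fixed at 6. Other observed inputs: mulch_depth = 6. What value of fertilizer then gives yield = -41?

fertilizer = -8

With irrigation held at 6:
Substituting into the root_mass equation gives root_mass = 4*fertilizer + 22.
Substituting into the yield equation gives yield = 8*fertilizer + 23.
Solve 8*fertilizer + 23 = -41: fertilizer = (-41 - 23) / 8 = -8.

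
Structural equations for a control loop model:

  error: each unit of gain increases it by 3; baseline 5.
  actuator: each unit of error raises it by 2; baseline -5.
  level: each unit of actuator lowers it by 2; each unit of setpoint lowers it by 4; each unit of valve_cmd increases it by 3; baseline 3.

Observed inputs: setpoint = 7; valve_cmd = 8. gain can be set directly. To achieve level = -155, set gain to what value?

gain = 12

Substituting into the actuator equation gives actuator = 6*gain + 5.
This gives level = -12*gain - 11.
Solve -12*gain - 11 = -155: gain = (-155 + 11) / -12 = 12.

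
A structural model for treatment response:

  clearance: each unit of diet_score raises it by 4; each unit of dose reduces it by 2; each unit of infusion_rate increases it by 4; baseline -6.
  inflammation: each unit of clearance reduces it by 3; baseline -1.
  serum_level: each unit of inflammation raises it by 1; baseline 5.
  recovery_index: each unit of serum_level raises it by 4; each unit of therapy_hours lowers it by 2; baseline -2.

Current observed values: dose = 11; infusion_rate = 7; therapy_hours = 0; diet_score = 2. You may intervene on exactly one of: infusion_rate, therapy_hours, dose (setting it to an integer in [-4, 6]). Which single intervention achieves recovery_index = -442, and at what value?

set dose = -4

Intervening on infusion_rate: recovery_index = -48*infusion_rate + 254. Reaching -442 requires infusion_rate = 29/2, not an integer.
Intervening on therapy_hours: recovery_index = -2*therapy_hours - 82. Reaching -442 requires therapy_hours = 180, outside [-4, 6].
Intervening on dose: with other inputs at their observed values, recovery_index = 24*dose - 346. Solving for -442 gives dose = -4, within [-4, 6].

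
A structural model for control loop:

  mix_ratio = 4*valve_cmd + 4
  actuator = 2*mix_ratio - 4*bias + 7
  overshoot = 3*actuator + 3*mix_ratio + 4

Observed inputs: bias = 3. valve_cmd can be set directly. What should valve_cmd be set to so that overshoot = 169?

Substituting into the actuator equation gives actuator = 8*valve_cmd + 3.
overshoot becomes 36*valve_cmd + 25.
Solve 36*valve_cmd + 25 = 169: valve_cmd = (169 - 25) / 36 = 4.

valve_cmd = 4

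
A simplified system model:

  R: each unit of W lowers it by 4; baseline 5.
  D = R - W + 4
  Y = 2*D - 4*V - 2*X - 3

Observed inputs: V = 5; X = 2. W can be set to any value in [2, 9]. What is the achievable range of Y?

-99 to -29

Substituting into the D equation gives D = -5*W + 9.
Substituting into the Y equation gives Y = -10*W - 9.
Linear in W, so extremes are at the endpoints: W = 2 gives Y = -29; W = 9 gives Y = -99.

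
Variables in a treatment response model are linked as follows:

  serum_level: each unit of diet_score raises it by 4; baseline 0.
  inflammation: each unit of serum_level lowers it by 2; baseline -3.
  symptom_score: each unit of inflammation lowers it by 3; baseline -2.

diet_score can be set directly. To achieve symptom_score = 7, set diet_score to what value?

Substituting into the inflammation equation gives inflammation = -8*diet_score - 3.
This gives symptom_score = 24*diet_score + 7.
Solve 24*diet_score + 7 = 7: diet_score = (7 - 7) / 24 = 0.

diet_score = 0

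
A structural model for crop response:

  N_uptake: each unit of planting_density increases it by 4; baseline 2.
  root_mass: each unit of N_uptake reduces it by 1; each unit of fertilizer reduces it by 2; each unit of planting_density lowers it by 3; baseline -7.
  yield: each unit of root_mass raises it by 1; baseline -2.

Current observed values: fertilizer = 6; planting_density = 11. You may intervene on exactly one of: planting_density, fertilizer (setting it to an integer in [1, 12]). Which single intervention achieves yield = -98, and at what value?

Intervening on planting_density: yield = -7*planting_density - 23. Reaching -98 requires planting_density = 75/7, not an integer.
Intervening on fertilizer: with other inputs at their observed values, yield = -2*fertilizer - 88. Solving for -98 gives fertilizer = 5, within [1, 12].

set fertilizer = 5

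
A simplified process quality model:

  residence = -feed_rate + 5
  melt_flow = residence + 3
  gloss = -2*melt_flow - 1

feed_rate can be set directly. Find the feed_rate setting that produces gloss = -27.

feed_rate = -5

Substituting into the melt_flow equation gives melt_flow = -feed_rate + 8.
gloss becomes 2*feed_rate - 17.
Solve 2*feed_rate - 17 = -27: feed_rate = (-27 + 17) / 2 = -5.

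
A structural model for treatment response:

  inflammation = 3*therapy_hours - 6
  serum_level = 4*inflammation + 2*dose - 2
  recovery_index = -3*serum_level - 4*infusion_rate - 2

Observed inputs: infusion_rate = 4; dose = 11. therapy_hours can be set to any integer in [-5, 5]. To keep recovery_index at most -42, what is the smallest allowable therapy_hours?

Substituting into the serum_level equation gives serum_level = 12*therapy_hours - 4.
recovery_index becomes -36*therapy_hours - 6.
Require -36*therapy_hours - 6 ≤ -42, so therapy_hours ≥ 1.
The smallest integer in [-5, 5] satisfying this is 1.

therapy_hours = 1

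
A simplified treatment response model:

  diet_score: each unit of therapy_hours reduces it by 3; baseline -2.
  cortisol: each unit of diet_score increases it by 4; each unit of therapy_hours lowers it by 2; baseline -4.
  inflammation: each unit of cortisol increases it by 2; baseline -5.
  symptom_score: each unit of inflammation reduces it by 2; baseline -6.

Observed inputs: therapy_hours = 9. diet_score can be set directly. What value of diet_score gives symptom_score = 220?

diet_score = -8

Intervening on diet_score fixes its value directly, overriding its dependence on therapy_hours.
Substituting into the cortisol equation gives cortisol = 4*diet_score - 22.
This gives inflammation = 8*diet_score - 49.
Substituting into the symptom_score equation gives symptom_score = -16*diet_score + 92.
Solve -16*diet_score + 92 = 220: diet_score = (220 - 92) / -16 = -8.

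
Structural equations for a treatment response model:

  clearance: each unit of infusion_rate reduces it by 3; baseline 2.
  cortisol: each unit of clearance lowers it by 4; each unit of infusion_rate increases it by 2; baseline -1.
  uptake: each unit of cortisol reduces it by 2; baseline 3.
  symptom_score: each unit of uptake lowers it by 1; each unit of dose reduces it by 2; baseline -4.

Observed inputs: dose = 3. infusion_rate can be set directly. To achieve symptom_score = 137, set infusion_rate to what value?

infusion_rate = 6

Substituting into the cortisol equation gives cortisol = 14*infusion_rate - 9.
This gives uptake = -28*infusion_rate + 21.
symptom_score becomes 28*infusion_rate - 31.
Solve 28*infusion_rate - 31 = 137: infusion_rate = (137 + 31) / 28 = 6.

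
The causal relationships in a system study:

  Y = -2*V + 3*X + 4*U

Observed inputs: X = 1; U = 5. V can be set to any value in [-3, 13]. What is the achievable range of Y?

-3 to 29

Substituting into the Y equation gives Y = -2*V + 23.
Linear in V, so extremes are at the endpoints: V = -3 gives Y = 29; V = 13 gives Y = -3.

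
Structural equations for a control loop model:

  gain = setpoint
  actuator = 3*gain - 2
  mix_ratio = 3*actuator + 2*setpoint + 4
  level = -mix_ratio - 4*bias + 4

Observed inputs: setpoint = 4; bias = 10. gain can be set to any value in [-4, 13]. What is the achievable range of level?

Intervening on gain fixes its value directly, overriding its dependence on setpoint.
Substituting into the mix_ratio equation gives mix_ratio = 9*gain + 6.
Substituting into the level equation gives level = -9*gain - 42.
Linear in gain, so extremes are at the endpoints: gain = -4 gives level = -6; gain = 13 gives level = -159.

-159 to -6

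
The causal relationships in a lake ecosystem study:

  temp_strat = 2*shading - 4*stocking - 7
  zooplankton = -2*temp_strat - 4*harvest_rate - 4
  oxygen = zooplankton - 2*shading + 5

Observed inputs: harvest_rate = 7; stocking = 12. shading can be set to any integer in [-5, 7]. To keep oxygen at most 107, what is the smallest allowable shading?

Substituting into the temp_strat equation gives temp_strat = 2*shading - 55.
Substituting into the zooplankton equation gives zooplankton = -4*shading + 78.
oxygen becomes -6*shading + 83.
Require -6*shading + 83 ≤ 107, so shading ≥ -4.
The smallest integer in [-5, 7] satisfying this is -4.

shading = -4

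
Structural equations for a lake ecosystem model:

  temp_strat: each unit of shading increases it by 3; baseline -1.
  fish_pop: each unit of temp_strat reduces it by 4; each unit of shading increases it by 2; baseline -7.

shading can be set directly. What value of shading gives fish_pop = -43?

shading = 4

Substituting into the fish_pop equation gives fish_pop = -10*shading - 3.
Solve -10*shading - 3 = -43: shading = (-43 + 3) / -10 = 4.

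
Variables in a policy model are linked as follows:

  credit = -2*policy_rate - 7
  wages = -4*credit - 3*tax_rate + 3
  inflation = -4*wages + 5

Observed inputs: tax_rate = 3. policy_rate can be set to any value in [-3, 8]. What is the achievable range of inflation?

Substituting into the wages equation gives wages = 8*policy_rate + 22.
Substituting into the inflation equation gives inflation = -32*policy_rate - 83.
Linear in policy_rate, so extremes are at the endpoints: policy_rate = -3 gives inflation = 13; policy_rate = 8 gives inflation = -339.

-339 to 13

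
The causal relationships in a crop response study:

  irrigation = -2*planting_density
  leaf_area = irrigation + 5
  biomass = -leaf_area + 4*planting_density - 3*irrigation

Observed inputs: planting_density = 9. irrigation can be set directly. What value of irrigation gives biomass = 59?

Intervening on irrigation fixes its value directly, overriding its dependence on planting_density.
Substituting into the biomass equation gives biomass = -4*irrigation + 31.
Solve -4*irrigation + 31 = 59: irrigation = (59 - 31) / -4 = -7.

irrigation = -7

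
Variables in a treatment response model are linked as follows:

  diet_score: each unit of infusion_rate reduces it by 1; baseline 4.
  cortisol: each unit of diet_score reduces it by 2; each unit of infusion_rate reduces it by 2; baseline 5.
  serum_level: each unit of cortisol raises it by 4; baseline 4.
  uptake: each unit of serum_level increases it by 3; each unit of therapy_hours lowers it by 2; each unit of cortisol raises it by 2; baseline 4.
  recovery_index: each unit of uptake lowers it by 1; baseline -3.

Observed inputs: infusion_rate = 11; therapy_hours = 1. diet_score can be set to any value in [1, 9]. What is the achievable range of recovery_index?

Intervening on diet_score fixes its value directly, overriding its dependence on infusion_rate.
Substituting into the cortisol equation gives cortisol = -2*diet_score - 17.
This gives serum_level = -8*diet_score - 64.
uptake becomes -28*diet_score - 224.
recovery_index becomes 28*diet_score + 221.
Linear in diet_score, so extremes are at the endpoints: diet_score = 1 gives recovery_index = 249; diet_score = 9 gives recovery_index = 473.

249 to 473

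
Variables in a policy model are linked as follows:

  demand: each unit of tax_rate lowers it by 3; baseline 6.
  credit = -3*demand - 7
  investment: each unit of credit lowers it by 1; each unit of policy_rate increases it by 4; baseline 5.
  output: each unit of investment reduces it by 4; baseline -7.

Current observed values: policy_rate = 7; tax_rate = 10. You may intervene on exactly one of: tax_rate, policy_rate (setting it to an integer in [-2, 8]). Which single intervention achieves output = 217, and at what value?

Intervening on tax_rate: output = 36*tax_rate - 239. Reaching 217 requires tax_rate = 38/3, not an integer.
Intervening on policy_rate: with other inputs at their observed values, output = -16*policy_rate + 233. Solving for 217 gives policy_rate = 1, within [-2, 8].

set policy_rate = 1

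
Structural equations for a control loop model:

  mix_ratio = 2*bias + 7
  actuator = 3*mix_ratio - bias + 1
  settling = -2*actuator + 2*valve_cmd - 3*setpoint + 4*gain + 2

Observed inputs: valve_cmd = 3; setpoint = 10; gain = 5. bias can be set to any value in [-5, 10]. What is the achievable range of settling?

Substituting into the actuator equation gives actuator = 5*bias + 22.
Substituting into the settling equation gives settling = -10*bias - 46.
Linear in bias, so extremes are at the endpoints: bias = -5 gives settling = 4; bias = 10 gives settling = -146.

-146 to 4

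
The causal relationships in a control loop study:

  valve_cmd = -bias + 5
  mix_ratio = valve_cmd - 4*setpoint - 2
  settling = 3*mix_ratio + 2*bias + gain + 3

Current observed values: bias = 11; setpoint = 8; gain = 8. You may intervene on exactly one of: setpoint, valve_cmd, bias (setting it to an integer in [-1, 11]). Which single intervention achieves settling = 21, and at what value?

Intervening on setpoint: with other inputs at their observed values, settling = -12*setpoint + 9. Solving for 21 gives setpoint = -1, within [-1, 11].
Intervening on valve_cmd: settling = 3*valve_cmd - 69. Reaching 21 requires valve_cmd = 30, outside [-1, 11].
Intervening on bias: settling = -bias - 76. Reaching 21 requires bias = -97, outside [-1, 11].

set setpoint = -1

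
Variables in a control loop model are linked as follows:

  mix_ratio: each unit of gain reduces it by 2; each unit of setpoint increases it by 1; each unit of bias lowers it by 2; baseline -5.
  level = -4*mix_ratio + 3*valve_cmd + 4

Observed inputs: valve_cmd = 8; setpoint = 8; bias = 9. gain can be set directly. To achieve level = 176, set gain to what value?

Substituting into the mix_ratio equation gives mix_ratio = -2*gain - 15.
Substituting into the level equation gives level = 8*gain + 88.
Solve 8*gain + 88 = 176: gain = (176 - 88) / 8 = 11.

gain = 11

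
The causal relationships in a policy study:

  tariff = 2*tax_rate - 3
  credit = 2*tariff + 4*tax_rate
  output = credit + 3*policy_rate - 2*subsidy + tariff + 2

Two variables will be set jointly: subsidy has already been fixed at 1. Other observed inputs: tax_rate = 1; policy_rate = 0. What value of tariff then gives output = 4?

With subsidy held at 1:
Intervening on tariff fixes its value directly, overriding its dependence on tax_rate.
Substituting into the credit equation gives credit = 2*tariff + 4.
Substituting into the output equation gives output = 3*tariff + 4.
Solve 3*tariff + 4 = 4: tariff = (4 - 4) / 3 = 0.

tariff = 0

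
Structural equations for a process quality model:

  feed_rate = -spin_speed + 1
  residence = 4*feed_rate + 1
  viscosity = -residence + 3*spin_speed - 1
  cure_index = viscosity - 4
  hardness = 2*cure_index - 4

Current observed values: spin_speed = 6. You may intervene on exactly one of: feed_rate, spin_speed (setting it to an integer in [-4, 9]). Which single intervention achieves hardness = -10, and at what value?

Intervening on feed_rate: hardness = -8*feed_rate + 20. Reaching -10 requires feed_rate = 15/4, not an integer.
Intervening on spin_speed: with other inputs at their observed values, hardness = 14*spin_speed - 24. Solving for -10 gives spin_speed = 1, within [-4, 9].

set spin_speed = 1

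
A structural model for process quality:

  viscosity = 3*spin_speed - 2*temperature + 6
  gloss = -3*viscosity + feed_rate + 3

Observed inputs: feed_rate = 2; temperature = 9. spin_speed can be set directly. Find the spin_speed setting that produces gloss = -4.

Substituting into the viscosity equation gives viscosity = 3*spin_speed - 12.
Substituting into the gloss equation gives gloss = -9*spin_speed + 41.
Solve -9*spin_speed + 41 = -4: spin_speed = (-4 - 41) / -9 = 5.

spin_speed = 5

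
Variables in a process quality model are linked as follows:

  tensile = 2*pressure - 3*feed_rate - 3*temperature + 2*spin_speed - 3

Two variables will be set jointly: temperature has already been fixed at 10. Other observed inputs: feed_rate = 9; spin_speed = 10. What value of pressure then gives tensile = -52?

pressure = -6

With temperature held at 10:
Substituting into the tensile equation gives tensile = 2*pressure - 40.
Solve 2*pressure - 40 = -52: pressure = (-52 + 40) / 2 = -6.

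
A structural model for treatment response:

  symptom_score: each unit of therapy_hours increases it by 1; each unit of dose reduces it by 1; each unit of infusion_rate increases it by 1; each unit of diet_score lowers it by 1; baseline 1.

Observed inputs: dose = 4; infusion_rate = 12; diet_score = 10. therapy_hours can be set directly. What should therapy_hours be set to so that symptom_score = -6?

Substituting into the symptom_score equation gives symptom_score = therapy_hours - 1.
Solve therapy_hours - 1 = -6: therapy_hours = (-6 + 1) / 1 = -5.

therapy_hours = -5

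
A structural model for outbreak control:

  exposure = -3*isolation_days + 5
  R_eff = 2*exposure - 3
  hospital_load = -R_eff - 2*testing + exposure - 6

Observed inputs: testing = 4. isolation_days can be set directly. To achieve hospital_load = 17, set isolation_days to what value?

Substituting into the R_eff equation gives R_eff = -6*isolation_days + 7.
hospital_load becomes 3*isolation_days - 16.
Solve 3*isolation_days - 16 = 17: isolation_days = (17 + 16) / 3 = 11.

isolation_days = 11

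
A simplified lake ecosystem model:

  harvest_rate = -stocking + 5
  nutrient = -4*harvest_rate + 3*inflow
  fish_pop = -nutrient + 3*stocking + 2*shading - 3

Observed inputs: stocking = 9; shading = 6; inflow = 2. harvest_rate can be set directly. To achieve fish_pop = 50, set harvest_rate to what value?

Intervening on harvest_rate fixes its value directly, overriding its dependence on stocking.
Substituting into the nutrient equation gives nutrient = -4*harvest_rate + 6.
So fish_pop = 4*harvest_rate + 30.
Solve 4*harvest_rate + 30 = 50: harvest_rate = (50 - 30) / 4 = 5.

harvest_rate = 5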